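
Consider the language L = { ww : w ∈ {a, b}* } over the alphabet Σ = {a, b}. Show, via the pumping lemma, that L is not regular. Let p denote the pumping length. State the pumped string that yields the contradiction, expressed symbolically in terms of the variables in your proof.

a^{p+k} b^p a^p b^p

Suppose for contradiction that L is regular, and let p be the pumping length.
Take w = a^p b^p a^p b^p = uu where u = a^pb^p; then w ∈ L and |w| = 4p ≥ p.
The pumping lemma gives a decomposition w = xyz where |xy| ≤ p and |y| ≥ 1.
Since the first p symbols of w are all a's and |xy| ≤ p, y lies entirely in the leading a-block: y = a^k for some k with 1 ≤ k ≤ p.
Pump with i = 2: xy^2z = a^{p+k} b^p a^p b^p, of length 4p+k. Suppose this equals vv. The string starts with a and ends with b, so v does too; thus the boundary between the two copies of v is a b→a transition. There is exactly one such transition, at position 2p+k, so |v| = 2p+k and |vv| = 4p+2k ≠ 4p+k since k ≥ 1. So xy^2z ∉ L.
This contradicts the pumping lemma, so L is not regular.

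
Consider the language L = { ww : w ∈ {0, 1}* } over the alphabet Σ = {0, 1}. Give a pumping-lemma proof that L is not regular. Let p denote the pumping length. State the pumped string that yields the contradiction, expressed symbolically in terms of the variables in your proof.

0^{p+k} 1^p 0^p 1^p

Toward a contradiction, assume L is regular with pumping length p.
Take w = 0^p 1^p 0^p 1^p = uu where u = 0^p1^p; then w ∈ L and |w| = 4p ≥ p.
By the pumping lemma, w = xyz with |xy| ≤ p and |y| ≥ 1.
The first p characters of w are 0's, so xy (and hence y) consists only of 0's. Write y = 0^k, 1 ≤ k ≤ p.
Pump with i = 2: xy^2z = 0^{p+k} 1^p 0^p 1^p, of length 4p+k. Suppose this equals vv. The string starts with 0 and ends with 1, so v does too; thus the boundary between the two copies of v is a 1→0 transition. There is exactly one such transition, at position 2p+k, so |v| = 2p+k and |vv| = 4p+2k ≠ 4p+k since k ≥ 1. So xy^2z ∉ L.
Contradiction. Therefore L is not regular.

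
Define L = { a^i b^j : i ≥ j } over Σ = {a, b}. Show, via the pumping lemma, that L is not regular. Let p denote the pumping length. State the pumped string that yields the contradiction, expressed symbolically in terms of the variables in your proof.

a^{p-k} b^p

Toward a contradiction, assume L is regular with pumping length p.
Choose w = a^p b^p ∈ L, with |w| = 2p ≥ p.
Write w = xyz as guaranteed by the lemma, with |xy| ≤ p and |y| ≥ 1.
Since the first p symbols of w are all a's and |xy| ≤ p, y lies entirely in the leading a-block: y = a^k for some k with 1 ≤ k ≤ p.
Consider xy^0z = xz = a^{p-k} b^p. Since k ≥ 1, the a-count p-k is less than p, so i ≥ j fails; thus xz ∉ L.
Contradiction. Therefore L is not regular.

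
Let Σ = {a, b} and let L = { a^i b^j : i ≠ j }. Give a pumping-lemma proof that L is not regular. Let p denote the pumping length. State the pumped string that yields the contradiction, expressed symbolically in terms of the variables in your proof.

Assume L is regular. Let p be the pumping length given by the pumping lemma.
Choose w = a^p b^{p+p!}. Since p ≠ p+p!, w ∈ L; and |w| ≥ p.
Write w = xyz as guaranteed by the lemma, with |xy| ≤ p and y is nonempty.
The first p characters of w are a's, so xy (and hence y) consists only of a's. Write y = a^k, 1 ≤ k ≤ p.
Since 1 ≤ k ≤ p, k divides p!; set t = 1 + p!/k. Then xy^t z has p + (p!/k)·k = p + p! copies of a. Now the a-count equals the b-count, so i ≠ j fails. So xy^t z = a^{p+p!} b^{p+p!} ∉ L.
This is a contradiction; hence L is not regular.

a^{p+p!} b^{p+p!}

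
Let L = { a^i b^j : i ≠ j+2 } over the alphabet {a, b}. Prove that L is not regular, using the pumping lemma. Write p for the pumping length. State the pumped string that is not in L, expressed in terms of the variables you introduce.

Assume L is regular. Let p be the pumping length given by the pumping lemma.
Choose w = a^p b^{p+p!-2}. Since p ≠ (p+p!-2)+2 = p+p!, w ∈ L; and |w| ≥ p.
The pumping lemma gives a decomposition w = xyz where |xy| ≤ p and |y| > 0.
Since the first p symbols of w are all a's and |xy| ≤ p, y lies entirely in the leading a-block: y = a^k for some k with 1 ≤ k ≤ p.
Since 1 ≤ k ≤ p, k divides p!; set t = 1 + p!/k. Then xy^t z has p + (p!/k)·k = p + p! copies of a. Now the a-count is p+p! and (b-count)+2 = (p+p!-2)+2 = p+p!, so i ≠ j+2 fails. So xy^t z = a^{p+p!} b^{p+p!-2} ∉ L.
This contradicts the pumping lemma, so L is not regular.

a^{p+p!} b^{p+p!-2}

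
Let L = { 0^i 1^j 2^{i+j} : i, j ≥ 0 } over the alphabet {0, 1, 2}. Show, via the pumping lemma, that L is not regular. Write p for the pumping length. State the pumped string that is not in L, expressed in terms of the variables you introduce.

0^{p+k} 1^p 2^{2p}

Suppose for contradiction that L is regular, and let p be the pumping length.
Take w = 0^p 1^p 2^{2p} ∈ L (with i=j=p, i+j=2p), |w| = 4p ≥ p.
Write w = xyz as guaranteed by the lemma, with |xy| ≤ p and y is nonempty.
The first p characters of w are 0's, so xy (and hence y) consists only of 0's. Write y = 0^k, 1 ≤ k ≤ p.
Consider xy^2z = 0^{p+k} 1^p 2^{2p}. Now the 0- and 1-counts sum to 2p+k, but the 2-count is 2p ≠ 2p+k. So xy^2z ∉ L.
This is a contradiction; hence L is not regular.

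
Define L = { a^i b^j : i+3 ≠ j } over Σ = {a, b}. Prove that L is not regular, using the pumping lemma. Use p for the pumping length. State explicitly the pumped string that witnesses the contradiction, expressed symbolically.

a^{p+p!} b^{p+p!+3}

Assume L is regular; let p be its pumping constant.
Choose w = a^p b^{p+p!+3}. Since p ≠ (p+p!+3)-3 = p+p!, w ∈ L; and |w| ≥ p.
Write w = xyz as guaranteed by the lemma, with |xy| ≤ p and |y| > 0.
Since the first p symbols of w are all a's and |xy| ≤ p, y lies entirely in the leading a-block: y = a^k for some k with 1 ≤ k ≤ p.
Since 1 ≤ k ≤ p, k divides p!; set t = 1 + p!/k. Then xy^t z has p + (p!/k)·k = p + p! copies of a. Now the a-count is p+p! and (b-count)-3 = (p+p!+3)-3 = p+p!, so i+3 ≠ j fails. So xy^t z = a^{p+p!} b^{p+p!+3} ∉ L.
Contradiction. Therefore L is not regular.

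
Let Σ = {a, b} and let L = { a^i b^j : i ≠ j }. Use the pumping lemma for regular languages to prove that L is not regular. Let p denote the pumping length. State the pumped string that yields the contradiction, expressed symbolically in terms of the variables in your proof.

Assume L is regular. Let p be the pumping length given by the pumping lemma.
Choose w = a^p b^{p+p!}. Since p ≠ p+p!, w ∈ L; and |w| ≥ p.
The pumping lemma gives a decomposition w = xyz where |xy| ≤ p and y is nonempty.
Since the first p symbols of w are all a's and |xy| ≤ p, y lies entirely in the leading a-block: y = a^k for some k with 1 ≤ k ≤ p.
Since 1 ≤ k ≤ p, k divides p!; set t = 1 + p!/k. Then xy^t z has p + (p!/k)·k = p + p! copies of a. Now the a-count equals the b-count, so i ≠ j fails. So xy^t z = a^{p+p!} b^{p+p!} ∉ L.
Contradiction. Therefore L is not regular.

a^{p+p!} b^{p+p!}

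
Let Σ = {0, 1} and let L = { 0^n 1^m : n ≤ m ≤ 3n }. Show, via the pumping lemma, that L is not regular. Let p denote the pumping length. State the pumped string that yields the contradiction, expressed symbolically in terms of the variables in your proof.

Suppose for contradiction that L is regular, and let p be the pumping length.
Take w = 0^p 1^p ∈ L (since p ≤ p ≤ 3p), with |w| = 2p ≥ p.
Write w = xyz as guaranteed by the lemma, with |xy| ≤ p and y is nonempty.
Because |xy| ≤ p and w begins with p copies of 0, we have y = 0^k with 1 ≤ k ≤ p.
Pump with i = 2: xy^2z = 0^{p+k} 1^p. Now n = p+k > p = m, so the condition n ≤ m fails. Thus xy^2z ∉ L.
This is a contradiction; hence L is not regular.

0^{p+k} 1^p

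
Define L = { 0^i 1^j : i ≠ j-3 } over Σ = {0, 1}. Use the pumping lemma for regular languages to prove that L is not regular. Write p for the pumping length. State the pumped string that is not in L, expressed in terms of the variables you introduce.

Assume L is regular. Let p be the pumping length given by the pumping lemma.
Choose w = 0^p 1^{p+p!+3}. Since p ≠ (p+p!+3)-3 = p+p!, w ∈ L; and |w| ≥ p.
Write w = xyz as guaranteed by the lemma, with |xy| ≤ p and |y| ≥ 1.
Since the first p symbols of w are all 0's and |xy| ≤ p, y lies entirely in the leading 0-block: y = 0^k for some k with 1 ≤ k ≤ p.
Since 1 ≤ k ≤ p, k divides p!; set t = 1 + p!/k. Then xy^t z has p + (p!/k)·k = p + p! copies of 0. Now the 0-count is p+p! and (1-count)-3 = (p+p!+3)-3 = p+p!, so i ≠ j-3 fails. So xy^t z = 0^{p+p!} 1^{p+p!+3} ∉ L.
This is a contradiction; hence L is not regular.

0^{p+p!} 1^{p+p!+3}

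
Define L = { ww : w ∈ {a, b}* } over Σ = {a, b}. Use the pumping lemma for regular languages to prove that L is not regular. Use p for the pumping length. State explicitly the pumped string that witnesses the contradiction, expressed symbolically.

a^{p+k} b^p a^p b^p

Assume L is regular; let p be its pumping constant.
Take w = a^p b^p a^p b^p = uu where u = a^pb^p; then w ∈ L and |w| = 4p ≥ p.
Write w = xyz as guaranteed by the lemma, with |xy| ≤ p and |y| > 0.
The first p characters of w are a's, so xy (and hence y) consists only of a's. Write y = a^k, 1 ≤ k ≤ p.
Pump with i = 2: xy^2z = a^{p+k} b^p a^p b^p, of length 4p+k. Suppose this equals vv. The string starts with a and ends with b, so v does too; thus the boundary between the two copies of v is a b→a transition. There is exactly one such transition, at position 2p+k, so |v| = 2p+k and |vv| = 4p+2k ≠ 4p+k since k ≥ 1. So xy^2z ∉ L.
This is a contradiction; hence L is not regular.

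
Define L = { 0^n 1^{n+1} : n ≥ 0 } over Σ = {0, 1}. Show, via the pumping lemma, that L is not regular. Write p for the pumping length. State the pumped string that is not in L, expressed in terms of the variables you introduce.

Assume L is regular; let p be its pumping constant.
Take w = 0^p 1^{p+1}. Then w ∈ L and |w| = 2p+1 ≥ p.
Write w = xyz as guaranteed by the lemma, with |xy| ≤ p and |y| ≥ 1.
Because |xy| ≤ p and w begins with p copies of 0, we have y = 0^k with 1 ≤ k ≤ p.
Pump with i = 2: xy^2z = 0^{p+k} 1^{p+1}. For this to lie in L we would need p+1 = (p+k)+1, which forces k = 0. But k ≥ 1, so xy^2z ∉ L.
Contradiction. Therefore L is not regular.

0^{p+k} 1^{p+1}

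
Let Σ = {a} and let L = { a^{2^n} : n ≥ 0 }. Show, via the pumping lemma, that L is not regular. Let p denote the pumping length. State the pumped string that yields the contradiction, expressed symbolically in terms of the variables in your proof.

a^{2^p+k}

Suppose for contradiction that L is regular, and let p be the pumping length.
Take w = a^{2^p} ∈ L with |w| = 2^p ≥ p.
By the pumping lemma, w = xyz with |xy| ≤ p and y is nonempty.
Then y = a^k for some k with 1 ≤ k ≤ p.
Pump with i = 2: xy^2z = a^{2^p+k}. Since 1 ≤ k ≤ p < 2^p, we have 2^p < 2^p+k < 2^{p+1}, so 2^p+k is not a power of 2. So xy^2z ∉ L.
Contradiction. Therefore L is not regular.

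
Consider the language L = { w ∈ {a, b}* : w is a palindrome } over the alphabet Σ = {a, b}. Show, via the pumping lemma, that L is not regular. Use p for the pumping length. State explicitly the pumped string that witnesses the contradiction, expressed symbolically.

a^{p+k} b a^p

Toward a contradiction, assume L is regular with pumping length p.
Take w = a^p b a^p, a palindrome of length 2p+1 ≥ p.
Write w = xyz as guaranteed by the lemma, with |xy| ≤ p and y is nonempty.
Because |xy| ≤ p and w begins with p copies of a, we have y = a^k with 1 ≤ k ≤ p.
Pump with i = 2: xy^2z = a^{p+k} b a^p. Its reverse is a^p b a^{p+k}, which differs from xy^2z since k ≥ 1. So xy^2z is not a palindrome and xy^2z ∉ L.
This contradicts the pumping lemma, so L is not regular.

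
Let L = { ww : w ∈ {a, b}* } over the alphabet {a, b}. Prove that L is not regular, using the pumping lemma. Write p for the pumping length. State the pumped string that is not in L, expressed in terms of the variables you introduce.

Assume L is regular; let p be its pumping constant.
Take w = a^p b^p a^p b^p = uu where u = a^pb^p; then w ∈ L and |w| = 4p ≥ p.
The pumping lemma gives a decomposition w = xyz where |xy| ≤ p and |y| > 0.
The first p characters of w are a's, so xy (and hence y) consists only of a's. Write y = a^k, 1 ≤ k ≤ p.
Pump with i = 2: xy^2z = a^{p+k} b^p a^p b^p, of length 4p+k. Suppose this equals vv. The string starts with a and ends with b, so v does too; thus the boundary between the two copies of v is a b→a transition. There is exactly one such transition, at position 2p+k, so |v| = 2p+k and |vv| = 4p+2k ≠ 4p+k since k ≥ 1. So xy^2z ∉ L.
Contradiction. Therefore L is not regular.

a^{p+k} b^p a^p b^p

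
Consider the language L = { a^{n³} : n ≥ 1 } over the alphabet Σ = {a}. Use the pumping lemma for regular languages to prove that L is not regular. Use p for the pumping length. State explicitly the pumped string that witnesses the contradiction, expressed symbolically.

a^{p³+k}

Assume L is regular; let p be its pumping constant.
Take w = a^{p³} ∈ L with |w| = p³ ≥ p.
By the pumping lemma, w = xyz with |xy| ≤ p and |y| ≥ 1.
Then y = a^k for some k with 1 ≤ k ≤ p.
Pump with i = 2: xy^2z = a^{p³+k}. Since 1 ≤ k ≤ p, p³ < p³+k ≤ p³+p < p³+3p²+3p+1 = (p+1)³, so p³+k is not a perfect cube. So xy^2z ∉ L.
Contradiction. Therefore L is not regular.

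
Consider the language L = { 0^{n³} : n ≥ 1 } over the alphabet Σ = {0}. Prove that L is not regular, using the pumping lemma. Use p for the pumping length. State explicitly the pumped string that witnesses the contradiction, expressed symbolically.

0^{p³+k}

Assume L is regular; let p be its pumping constant.
Take w = 0^{p³} ∈ L with |w| = p³ ≥ p.
Write w = xyz as guaranteed by the lemma, with |xy| ≤ p and |y| > 0.
Then y = 0^k for some k with 1 ≤ k ≤ p.
Pump with i = 2: xy^2z = 0^{p³+k}. Since 1 ≤ k ≤ p, p³ < p³+k ≤ p³+p < p³+3p²+3p+1 = (p+1)³, so p³+k is not a perfect cube. So xy^2z ∉ L.
This contradicts the pumping lemma, so L is not regular.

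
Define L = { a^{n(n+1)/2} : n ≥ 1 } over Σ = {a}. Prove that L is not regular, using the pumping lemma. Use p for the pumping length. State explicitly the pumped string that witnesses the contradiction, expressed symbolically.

Toward a contradiction, assume L is regular with pumping length p.
Take w = a^{p(p+1)/2} ∈ L with |w| = p(p+1)/2 ≥ p.
Write w = xyz as guaranteed by the lemma, with |xy| ≤ p and y is nonempty.
Then y = a^k for some k with 1 ≤ k ≤ p.
Pump with i = 2: xy^2z = a^{p(p+1)/2+k}. Since 1 ≤ k ≤ p, p(p+1)/2 < p(p+1)/2+k ≤ p(p+1)/2+p < (p+1)(p+2)/2, so p(p+1)/2+k is strictly between consecutive triangular numbers. So xy^2z ∉ L.
Contradiction. Therefore L is not regular.

a^{p(p+1)/2+k}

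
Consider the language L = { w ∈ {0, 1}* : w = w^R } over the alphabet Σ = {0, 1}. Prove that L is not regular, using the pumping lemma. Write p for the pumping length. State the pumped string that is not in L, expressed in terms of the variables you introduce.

Assume L is regular; let p be its pumping constant.
Take w = 0^p 1 0^p, a palindrome of length 2p+1 ≥ p.
By the pumping lemma, w = xyz with |xy| ≤ p and y is nonempty.
Since the first p symbols of w are all 0's and |xy| ≤ p, y lies entirely in the leading 0-block: y = 0^k for some k with 1 ≤ k ≤ p.
Pump with i = 2: xy^2z = 0^{p+k} 1 0^p. Its reverse is 0^p 1 0^{p+k}, which differs from xy^2z since k ≥ 1. So xy^2z is not a palindrome and xy^2z ∉ L.
This contradicts the pumping lemma, so L is not regular.

0^{p+k} 1 0^p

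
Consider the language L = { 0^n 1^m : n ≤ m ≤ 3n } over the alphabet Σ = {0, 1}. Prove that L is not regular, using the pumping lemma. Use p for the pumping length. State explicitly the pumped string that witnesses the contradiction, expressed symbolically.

0^{p+k} 1^p

Assume L is regular. Let p be the pumping length given by the pumping lemma.
Take w = 0^p 1^p ∈ L (since p ≤ p ≤ 3p), with |w| = 2p ≥ p.
By the pumping lemma, w = xyz with |xy| ≤ p and |y| > 0.
Because |xy| ≤ p and w begins with p copies of 0, we have y = 0^k with 1 ≤ k ≤ p.
Pump with i = 2: xy^2z = 0^{p+k} 1^p. Now n = p+k > p = m, so the condition n ≤ m fails. Thus xy^2z ∉ L.
Contradiction. Therefore L is not regular.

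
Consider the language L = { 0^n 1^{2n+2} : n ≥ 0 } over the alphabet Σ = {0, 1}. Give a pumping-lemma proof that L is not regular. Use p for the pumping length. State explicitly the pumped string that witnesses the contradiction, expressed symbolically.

0^{p+k} 1^{2p+2}

Assume L is regular; let p be its pumping constant.
Choose w = 0^p 1^{2p+2}, which is in L with |w| = 3p+2 ≥ p.
Write w = xyz as guaranteed by the lemma, with |xy| ≤ p and |y| > 0.
Since the first p symbols of w are all 0's and |xy| ≤ p, y lies entirely in the leading 0-block: y = 0^k for some k with 1 ≤ k ≤ p.
Pump with i = 2: xy^2z = 0^{p+k} 1^{2p+2}. For this to lie in L we would need 2p+2 = 2(p+k)+2, which forces k = 0. But k ≥ 1, so xy^2z ∉ L.
This contradicts the pumping lemma, so L is not regular.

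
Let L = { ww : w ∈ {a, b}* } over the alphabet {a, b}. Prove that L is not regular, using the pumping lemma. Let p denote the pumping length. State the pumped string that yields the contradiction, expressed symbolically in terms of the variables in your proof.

a^{p+k} b^p a^p b^p

Assume L is regular; let p be its pumping constant.
Take w = a^p b^p a^p b^p = uu where u = a^pb^p; then w ∈ L and |w| = 4p ≥ p.
Write w = xyz as guaranteed by the lemma, with |xy| ≤ p and |y| > 0.
Because |xy| ≤ p and w begins with p copies of a, we have y = a^k with 1 ≤ k ≤ p.
Pump with i = 2: xy^2z = a^{p+k} b^p a^p b^p, of length 4p+k. Suppose this equals vv. The string starts with a and ends with b, so v does too; thus the boundary between the two copies of v is a b→a transition. There is exactly one such transition, at position 2p+k, so |v| = 2p+k and |vv| = 4p+2k ≠ 4p+k since k ≥ 1. So xy^2z ∉ L.
This is a contradiction; hence L is not regular.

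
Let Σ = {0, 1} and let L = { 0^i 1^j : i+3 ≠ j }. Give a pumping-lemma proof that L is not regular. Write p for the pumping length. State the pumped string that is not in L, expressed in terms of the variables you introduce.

Assume L is regular; let p be its pumping constant.
Choose w = 0^p 1^{p+p!+3}. Since p ≠ (p+p!+3)-3 = p+p!, w ∈ L; and |w| ≥ p.
By the pumping lemma, w = xyz with |xy| ≤ p and y is nonempty.
Because |xy| ≤ p and w begins with p copies of 0, we have y = 0^k with 1 ≤ k ≤ p.
Since 1 ≤ k ≤ p, k divides p!; set t = 1 + p!/k. Then xy^t z has p + (p!/k)·k = p + p! copies of 0. Now the 0-count is p+p! and (1-count)-3 = (p+p!+3)-3 = p+p!, so i+3 ≠ j fails. So xy^t z = 0^{p+p!} 1^{p+p!+3} ∉ L.
This contradicts the pumping lemma, so L is not regular.

0^{p+p!} 1^{p+p!+3}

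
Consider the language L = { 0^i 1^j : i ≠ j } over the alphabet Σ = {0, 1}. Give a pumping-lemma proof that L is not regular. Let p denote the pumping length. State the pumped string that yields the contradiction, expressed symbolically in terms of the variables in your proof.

0^{p+p!} 1^{p+p!}

Suppose for contradiction that L is regular, and let p be the pumping length.
Choose w = 0^p 1^{p+p!}. Since p ≠ p+p!, w ∈ L; and |w| ≥ p.
The pumping lemma gives a decomposition w = xyz where |xy| ≤ p and |y| > 0.
The first p characters of w are 0's, so xy (and hence y) consists only of 0's. Write y = 0^k, 1 ≤ k ≤ p.
Since 1 ≤ k ≤ p, k divides p!; set t = 1 + p!/k. Then xy^t z has p + (p!/k)·k = p + p! copies of 0. Now the 0-count equals the 1-count, so i ≠ j fails. So xy^t z = 0^{p+p!} 1^{p+p!} ∉ L.
This is a contradiction; hence L is not regular.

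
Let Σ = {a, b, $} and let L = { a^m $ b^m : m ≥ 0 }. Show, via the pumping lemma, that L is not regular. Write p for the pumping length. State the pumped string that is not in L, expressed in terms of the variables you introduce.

Toward a contradiction, assume L is regular with pumping length p.
Take w = a^p $ b^p ∈ L with |w| = 2p+1 ≥ p.
By the pumping lemma, w = xyz with |xy| ≤ p and y is nonempty.
Because |xy| ≤ p and w begins with p copies of a, we have y = a^k with 1 ≤ k ≤ p.
Pump with i = 2: xy^2z = a^{p+k} $ b^p, which would require p+k = p. But k ≥ 1, so xy^2z ∉ L.
This is a contradiction; hence L is not regular.

a^{p+k} $ b^p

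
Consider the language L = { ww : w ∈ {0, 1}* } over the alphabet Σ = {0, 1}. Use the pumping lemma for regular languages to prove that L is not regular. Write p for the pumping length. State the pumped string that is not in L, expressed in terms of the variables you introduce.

Assume L is regular; let p be its pumping constant.
Take w = 0^p 1^p 0^p 1^p = uu where u = 0^p1^p; then w ∈ L and |w| = 4p ≥ p.
Write w = xyz as guaranteed by the lemma, with |xy| ≤ p and |y| > 0.
The first p characters of w are 0's, so xy (and hence y) consists only of 0's. Write y = 0^k, 1 ≤ k ≤ p.
Pump with i = 2: xy^2z = 0^{p+k} 1^p 0^p 1^p, of length 4p+k. Suppose this equals vv. The string starts with 0 and ends with 1, so v does too; thus the boundary between the two copies of v is a 1→0 transition. There is exactly one such transition, at position 2p+k, so |v| = 2p+k and |vv| = 4p+2k ≠ 4p+k since k ≥ 1. So xy^2z ∉ L.
Contradiction. Therefore L is not regular.

0^{p+k} 1^p 0^p 1^p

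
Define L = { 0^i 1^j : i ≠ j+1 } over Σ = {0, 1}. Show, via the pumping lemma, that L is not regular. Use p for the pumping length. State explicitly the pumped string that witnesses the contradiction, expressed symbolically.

0^{p+p!} 1^{p+p!-1}

Toward a contradiction, assume L is regular with pumping length p.
Choose w = 0^p 1^{p+p!-1}. Since p ≠ (p+p!-1)+1 = p+p!, w ∈ L; and |w| ≥ p.
The pumping lemma gives a decomposition w = xyz where |xy| ≤ p and y is nonempty.
Because |xy| ≤ p and w begins with p copies of 0, we have y = 0^k with 1 ≤ k ≤ p.
Since 1 ≤ k ≤ p, k divides p!; set t = 1 + p!/k. Then xy^t z has p + (p!/k)·k = p + p! copies of 0. Now the 0-count is p+p! and (1-count)+1 = (p+p!-1)+1 = p+p!, so i ≠ j+1 fails. So xy^t z = 0^{p+p!} 1^{p+p!-1} ∉ L.
Contradiction. Therefore L is not regular.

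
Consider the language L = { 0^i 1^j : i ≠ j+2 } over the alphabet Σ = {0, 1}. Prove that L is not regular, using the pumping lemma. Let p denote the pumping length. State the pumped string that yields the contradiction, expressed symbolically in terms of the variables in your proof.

Suppose for contradiction that L is regular, and let p be the pumping length.
Choose w = 0^p 1^{p+p!-2}. Since p ≠ (p+p!-2)+2 = p+p!, w ∈ L; and |w| ≥ p.
Write w = xyz as guaranteed by the lemma, with |xy| ≤ p and |y| ≥ 1.
Because |xy| ≤ p and w begins with p copies of 0, we have y = 0^k with 1 ≤ k ≤ p.
Since 1 ≤ k ≤ p, k divides p!; set t = 1 + p!/k. Then xy^t z has p + (p!/k)·k = p + p! copies of 0. Now the 0-count is p+p! and (1-count)+2 = (p+p!-2)+2 = p+p!, so i ≠ j+2 fails. So xy^t z = 0^{p+p!} 1^{p+p!-2} ∉ L.
This contradicts the pumping lemma, so L is not regular.

0^{p+p!} 1^{p+p!-2}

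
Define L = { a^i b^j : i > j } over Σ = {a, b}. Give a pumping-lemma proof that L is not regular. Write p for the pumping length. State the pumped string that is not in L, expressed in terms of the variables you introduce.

a^{p+1-k} b^p

Toward a contradiction, assume L is regular with pumping length p.
Choose w = a^{p+1} b^p ∈ L, with |w| = 2p+1 ≥ p.
By the pumping lemma, w = xyz with |xy| ≤ p and y is nonempty.
Since the first p symbols of w are all a's and |xy| ≤ p, y lies entirely in the leading a-block: y = a^k for some k with 1 ≤ k ≤ p.
Consider xy^0z = xz = a^{p+1-k} b^p. Since k ≥ 1, the a-count p+1-k is at most p, so i > j fails; thus xz ∉ L.
This contradicts the pumping lemma, so L is not regular.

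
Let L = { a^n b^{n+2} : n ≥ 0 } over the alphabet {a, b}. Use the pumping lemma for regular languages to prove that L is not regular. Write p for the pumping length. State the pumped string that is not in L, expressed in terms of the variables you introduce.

Assume L is regular; let p be its pumping constant.
Let w = a^p b^{p+2} ∈ L; note |w| = 2p+2 ≥ p.
The pumping lemma gives a decomposition w = xyz where |xy| ≤ p and |y| > 0.
The first p characters of w are a's, so xy (and hence y) consists only of a's. Write y = a^k, 1 ≤ k ≤ p.
Pump with i = 2: xy^2z = a^{p+k} b^{p+2}. For this to lie in L we would need p+2 = (p+k)+2, which forces k = 0. But k ≥ 1, so xy^2z ∉ L.
This contradicts the pumping lemma, so L is not regular.

a^{p+k} b^{p+2}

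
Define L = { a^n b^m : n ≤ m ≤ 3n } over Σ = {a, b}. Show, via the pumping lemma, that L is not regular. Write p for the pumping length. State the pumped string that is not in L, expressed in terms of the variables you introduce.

Assume L is regular. Let p be the pumping length given by the pumping lemma.
Take w = a^p b^p ∈ L (since p ≤ p ≤ 3p), with |w| = 2p ≥ p.
Write w = xyz as guaranteed by the lemma, with |xy| ≤ p and |y| ≥ 1.
The first p characters of w are a's, so xy (and hence y) consists only of a's. Write y = a^k, 1 ≤ k ≤ p.
Pump with i = 2: xy^2z = a^{p+k} b^p. Now n = p+k > p = m, so the condition n ≤ m fails. Thus xy^2z ∉ L.
This is a contradiction; hence L is not regular.

a^{p+k} b^p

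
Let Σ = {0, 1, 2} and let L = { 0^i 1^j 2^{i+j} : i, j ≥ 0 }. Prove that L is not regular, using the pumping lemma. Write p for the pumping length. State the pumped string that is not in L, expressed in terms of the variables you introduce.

Toward a contradiction, assume L is regular with pumping length p.
Take w = 0^p 1^p 2^{2p} ∈ L (with i=j=p, i+j=2p), |w| = 4p ≥ p.
The pumping lemma gives a decomposition w = xyz where |xy| ≤ p and |y| ≥ 1.
Since the first p symbols of w are all 0's and |xy| ≤ p, y lies entirely in the leading 0-block: y = 0^k for some k with 1 ≤ k ≤ p.
Consider xy^2z = 0^{p+k} 1^p 2^{2p}. Now the 0- and 1-counts sum to 2p+k, but the 2-count is 2p ≠ 2p+k. So xy^2z ∉ L.
This is a contradiction; hence L is not regular.

0^{p+k} 1^p 2^{2p}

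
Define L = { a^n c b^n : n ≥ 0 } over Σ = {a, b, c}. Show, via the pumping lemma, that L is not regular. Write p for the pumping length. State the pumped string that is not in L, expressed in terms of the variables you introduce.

Assume L is regular. Let p be the pumping length given by the pumping lemma.
Take w = a^p c b^p ∈ L with |w| = 2p+1 ≥ p.
Write w = xyz as guaranteed by the lemma, with |xy| ≤ p and y is nonempty.
The first p characters of w are a's, so xy (and hence y) consists only of a's. Write y = a^k, 1 ≤ k ≤ p.
Pump with i = 2: xy^2z = a^{p+k} c b^p, which would require p+k = p. But k ≥ 1, so xy^2z ∉ L.
This is a contradiction; hence L is not regular.

a^{p+k} c b^p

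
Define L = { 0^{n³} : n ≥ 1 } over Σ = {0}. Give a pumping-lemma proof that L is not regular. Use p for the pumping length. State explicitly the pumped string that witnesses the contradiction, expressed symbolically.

Assume L is regular. Let p be the pumping length given by the pumping lemma.
Take w = 0^{p³} ∈ L with |w| = p³ ≥ p.
The pumping lemma gives a decomposition w = xyz where |xy| ≤ p and |y| ≥ 1.
Then y = 0^k for some k with 1 ≤ k ≤ p.
Pump with i = 2: xy^2z = 0^{p³+k}. Since 1 ≤ k ≤ p, p³ < p³+k ≤ p³+p < p³+3p²+3p+1 = (p+1)³, so p³+k is not a perfect cube. So xy^2z ∉ L.
This contradicts the pumping lemma, so L is not regular.

0^{p³+k}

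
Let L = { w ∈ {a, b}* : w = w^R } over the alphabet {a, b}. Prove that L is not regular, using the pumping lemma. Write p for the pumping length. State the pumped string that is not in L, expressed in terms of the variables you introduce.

Assume L is regular. Let p be the pumping length given by the pumping lemma.
Take w = a^p b a^p, a palindrome of length 2p+1 ≥ p.
By the pumping lemma, w = xyz with |xy| ≤ p and |y| > 0.
Because |xy| ≤ p and w begins with p copies of a, we have y = a^k with 1 ≤ k ≤ p.
Pump with i = 2: xy^2z = a^{p+k} b a^p. Its reverse is a^p b a^{p+k}, which differs from xy^2z since k ≥ 1. So xy^2z is not a palindrome and xy^2z ∉ L.
This is a contradiction; hence L is not regular.

a^{p+k} b a^p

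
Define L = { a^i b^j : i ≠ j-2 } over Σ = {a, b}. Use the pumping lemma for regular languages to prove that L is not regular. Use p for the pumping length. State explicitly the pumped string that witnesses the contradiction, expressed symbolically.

a^{p+p!} b^{p+p!+2}

Assume L is regular. Let p be the pumping length given by the pumping lemma.
Choose w = a^p b^{p+p!+2}. Since p ≠ (p+p!+2)-2 = p+p!, w ∈ L; and |w| ≥ p.
Write w = xyz as guaranteed by the lemma, with |xy| ≤ p and |y| ≥ 1.
Since the first p symbols of w are all a's and |xy| ≤ p, y lies entirely in the leading a-block: y = a^k for some k with 1 ≤ k ≤ p.
Since 1 ≤ k ≤ p, k divides p!; set t = 1 + p!/k. Then xy^t z has p + (p!/k)·k = p + p! copies of a. Now the a-count is p+p! and (b-count)-2 = (p+p!+2)-2 = p+p!, so i ≠ j-2 fails. So xy^t z = a^{p+p!} b^{p+p!+2} ∉ L.
This contradicts the pumping lemma, so L is not regular.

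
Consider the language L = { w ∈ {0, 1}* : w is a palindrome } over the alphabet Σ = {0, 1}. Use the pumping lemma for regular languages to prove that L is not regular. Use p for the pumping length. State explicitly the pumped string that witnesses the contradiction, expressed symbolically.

0^{p+k} 1 0^p

Assume L is regular. Let p be the pumping length given by the pumping lemma.
Take w = 0^p 1 0^p, a palindrome of length 2p+1 ≥ p.
The pumping lemma gives a decomposition w = xyz where |xy| ≤ p and |y| ≥ 1.
The first p characters of w are 0's, so xy (and hence y) consists only of 0's. Write y = 0^k, 1 ≤ k ≤ p.
Pump with i = 2: xy^2z = 0^{p+k} 1 0^p. Its reverse is 0^p 1 0^{p+k}, which differs from xy^2z since k ≥ 1. So xy^2z is not a palindrome and xy^2z ∉ L.
Contradiction. Therefore L is not regular.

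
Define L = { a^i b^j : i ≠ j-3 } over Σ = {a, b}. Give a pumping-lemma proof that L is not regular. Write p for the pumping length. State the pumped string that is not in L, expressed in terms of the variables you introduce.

a^{p+p!} b^{p+p!+3}

Suppose for contradiction that L is regular, and let p be the pumping length.
Choose w = a^p b^{p+p!+3}. Since p ≠ (p+p!+3)-3 = p+p!, w ∈ L; and |w| ≥ p.
The pumping lemma gives a decomposition w = xyz where |xy| ≤ p and y is nonempty.
Since the first p symbols of w are all a's and |xy| ≤ p, y lies entirely in the leading a-block: y = a^k for some k with 1 ≤ k ≤ p.
Since 1 ≤ k ≤ p, k divides p!; set t = 1 + p!/k. Then xy^t z has p + (p!/k)·k = p + p! copies of a. Now the a-count is p+p! and (b-count)-3 = (p+p!+3)-3 = p+p!, so i ≠ j-3 fails. So xy^t z = a^{p+p!} b^{p+p!+3} ∉ L.
This contradicts the pumping lemma, so L is not regular.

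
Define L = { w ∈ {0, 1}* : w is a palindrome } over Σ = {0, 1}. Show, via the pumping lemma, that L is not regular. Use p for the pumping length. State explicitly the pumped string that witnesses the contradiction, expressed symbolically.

Assume L is regular; let p be its pumping constant.
Take w = 0^p 1 0^p, a palindrome of length 2p+1 ≥ p.
By the pumping lemma, w = xyz with |xy| ≤ p and |y| ≥ 1.
Because |xy| ≤ p and w begins with p copies of 0, we have y = 0^k with 1 ≤ k ≤ p.
Pump with i = 2: xy^2z = 0^{p+k} 1 0^p. Its reverse is 0^p 1 0^{p+k}, which differs from xy^2z since k ≥ 1. So xy^2z is not a palindrome and xy^2z ∉ L.
This is a contradiction; hence L is not regular.

0^{p+k} 1 0^p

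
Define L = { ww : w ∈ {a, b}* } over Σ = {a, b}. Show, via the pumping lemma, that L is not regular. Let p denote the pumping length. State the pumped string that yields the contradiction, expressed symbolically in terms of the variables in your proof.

a^{p+k} b^p a^p b^p

Toward a contradiction, assume L is regular with pumping length p.
Take w = a^p b^p a^p b^p = uu where u = a^pb^p; then w ∈ L and |w| = 4p ≥ p.
Write w = xyz as guaranteed by the lemma, with |xy| ≤ p and |y| > 0.
Since the first p symbols of w are all a's and |xy| ≤ p, y lies entirely in the leading a-block: y = a^k for some k with 1 ≤ k ≤ p.
Pump with i = 2: xy^2z = a^{p+k} b^p a^p b^p, of length 4p+k. Suppose this equals vv. The string starts with a and ends with b, so v does too; thus the boundary between the two copies of v is a b→a transition. There is exactly one such transition, at position 2p+k, so |v| = 2p+k and |vv| = 4p+2k ≠ 4p+k since k ≥ 1. So xy^2z ∉ L.
This contradicts the pumping lemma, so L is not regular.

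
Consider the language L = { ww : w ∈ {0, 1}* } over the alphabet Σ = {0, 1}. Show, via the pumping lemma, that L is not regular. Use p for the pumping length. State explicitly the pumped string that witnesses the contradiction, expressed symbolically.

0^{p+k} 1^p 0^p 1^p

Suppose for contradiction that L is regular, and let p be the pumping length.
Take w = 0^p 1^p 0^p 1^p = uu where u = 0^p1^p; then w ∈ L and |w| = 4p ≥ p.
Write w = xyz as guaranteed by the lemma, with |xy| ≤ p and y is nonempty.
Because |xy| ≤ p and w begins with p copies of 0, we have y = 0^k with 1 ≤ k ≤ p.
Pump with i = 2: xy^2z = 0^{p+k} 1^p 0^p 1^p, of length 4p+k. Suppose this equals vv. The string starts with 0 and ends with 1, so v does too; thus the boundary between the two copies of v is a 1→0 transition. There is exactly one such transition, at position 2p+k, so |v| = 2p+k and |vv| = 4p+2k ≠ 4p+k since k ≥ 1. So xy^2z ∉ L.
Contradiction. Therefore L is not regular.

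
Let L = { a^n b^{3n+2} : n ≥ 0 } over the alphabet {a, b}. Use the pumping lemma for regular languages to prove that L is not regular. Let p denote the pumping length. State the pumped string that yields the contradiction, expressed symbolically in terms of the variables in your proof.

a^{p+k} b^{3p+2}

Toward a contradiction, assume L is regular with pumping length p.
Choose w = a^p b^{3p+2}, which is in L with |w| = 4p+2 ≥ p.
By the pumping lemma, w = xyz with |xy| ≤ p and |y| > 0.
Since the first p symbols of w are all a's and |xy| ≤ p, y lies entirely in the leading a-block: y = a^k for some k with 1 ≤ k ≤ p.
Pump with i = 2: xy^2z = a^{p+k} b^{3p+2}. For this to lie in L we would need 3p+2 = 3(p+k)+2, which forces k = 0. But k ≥ 1, so xy^2z ∉ L.
This contradicts the pumping lemma, so L is not regular.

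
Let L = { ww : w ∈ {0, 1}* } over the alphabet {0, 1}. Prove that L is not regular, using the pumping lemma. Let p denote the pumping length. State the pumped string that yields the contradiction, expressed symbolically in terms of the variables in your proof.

Assume L is regular; let p be its pumping constant.
Take w = 0^p 1^p 0^p 1^p = uu where u = 0^p1^p; then w ∈ L and |w| = 4p ≥ p.
Write w = xyz as guaranteed by the lemma, with |xy| ≤ p and |y| > 0.
Since the first p symbols of w are all 0's and |xy| ≤ p, y lies entirely in the leading 0-block: y = 0^k for some k with 1 ≤ k ≤ p.
Pump with i = 2: xy^2z = 0^{p+k} 1^p 0^p 1^p, of length 4p+k. Suppose this equals vv. The string starts with 0 and ends with 1, so v does too; thus the boundary between the two copies of v is a 1→0 transition. There is exactly one such transition, at position 2p+k, so |v| = 2p+k and |vv| = 4p+2k ≠ 4p+k since k ≥ 1. So xy^2z ∉ L.
This is a contradiction; hence L is not regular.

0^{p+k} 1^p 0^p 1^p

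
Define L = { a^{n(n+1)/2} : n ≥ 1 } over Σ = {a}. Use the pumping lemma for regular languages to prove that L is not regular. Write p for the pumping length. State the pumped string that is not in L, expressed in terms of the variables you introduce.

a^{p(p+1)/2+k}

Assume L is regular. Let p be the pumping length given by the pumping lemma.
Take w = a^{p(p+1)/2} ∈ L with |w| = p(p+1)/2 ≥ p.
Write w = xyz as guaranteed by the lemma, with |xy| ≤ p and |y| > 0.
Then y = a^k for some k with 1 ≤ k ≤ p.
Pump with i = 2: xy^2z = a^{p(p+1)/2+k}. Since 1 ≤ k ≤ p, p(p+1)/2 < p(p+1)/2+k ≤ p(p+1)/2+p < (p+1)(p+2)/2, so p(p+1)/2+k is strictly between consecutive triangular numbers. So xy^2z ∉ L.
This contradicts the pumping lemma, so L is not regular.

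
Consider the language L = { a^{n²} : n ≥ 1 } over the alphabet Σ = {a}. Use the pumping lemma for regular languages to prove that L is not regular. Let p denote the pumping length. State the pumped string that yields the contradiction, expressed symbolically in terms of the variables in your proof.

Assume L is regular; let p be its pumping constant.
Take w = a^{p²} ∈ L with |w| = p² ≥ p.
By the pumping lemma, w = xyz with |xy| ≤ p and y is nonempty.
Then y = a^k for some k with 1 ≤ k ≤ p.
Pump with i = 2: xy^2z = a^{p²+k}. Since 1 ≤ k ≤ p, p² < p²+k ≤ p²+p < (p+1)², so p²+k lies strictly between consecutive squares and is not a perfect square. So xy^2z ∉ L.
This is a contradiction; hence L is not regular.

a^{p²+k}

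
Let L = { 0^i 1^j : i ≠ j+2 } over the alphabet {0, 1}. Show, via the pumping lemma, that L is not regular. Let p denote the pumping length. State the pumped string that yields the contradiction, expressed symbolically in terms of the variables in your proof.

Suppose for contradiction that L is regular, and let p be the pumping length.
Choose w = 0^p 1^{p+p!-2}. Since p ≠ (p+p!-2)+2 = p+p!, w ∈ L; and |w| ≥ p.
By the pumping lemma, w = xyz with |xy| ≤ p and y is nonempty.
Since the first p symbols of w are all 0's and |xy| ≤ p, y lies entirely in the leading 0-block: y = 0^k for some k with 1 ≤ k ≤ p.
Since 1 ≤ k ≤ p, k divides p!; set t = 1 + p!/k. Then xy^t z has p + (p!/k)·k = p + p! copies of 0. Now the 0-count is p+p! and (1-count)+2 = (p+p!-2)+2 = p+p!, so i ≠ j+2 fails. So xy^t z = 0^{p+p!} 1^{p+p!-2} ∉ L.
This contradicts the pumping lemma, so L is not regular.

0^{p+p!} 1^{p+p!-2}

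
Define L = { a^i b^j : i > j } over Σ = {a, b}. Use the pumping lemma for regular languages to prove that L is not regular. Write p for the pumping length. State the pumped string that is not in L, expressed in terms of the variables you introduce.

Assume L is regular. Let p be the pumping length given by the pumping lemma.
Choose w = a^{p+1} b^p ∈ L, with |w| = 2p+1 ≥ p.
The pumping lemma gives a decomposition w = xyz where |xy| ≤ p and |y| > 0.
Since the first p symbols of w are all a's and |xy| ≤ p, y lies entirely in the leading a-block: y = a^k for some k with 1 ≤ k ≤ p.
Consider xy^0z = xz = a^{p+1-k} b^p. Since k ≥ 1, the a-count p+1-k is at most p, so i > j fails; thus xz ∉ L.
This is a contradiction; hence L is not regular.

a^{p+1-k} b^p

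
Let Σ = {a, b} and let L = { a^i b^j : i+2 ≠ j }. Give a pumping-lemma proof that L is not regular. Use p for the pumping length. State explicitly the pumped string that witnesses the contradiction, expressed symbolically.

a^{p+p!} b^{p+p!+2}

Suppose for contradiction that L is regular, and let p be the pumping length.
Choose w = a^p b^{p+p!+2}. Since p ≠ (p+p!+2)-2 = p+p!, w ∈ L; and |w| ≥ p.
By the pumping lemma, w = xyz with |xy| ≤ p and y is nonempty.
Since the first p symbols of w are all a's and |xy| ≤ p, y lies entirely in the leading a-block: y = a^k for some k with 1 ≤ k ≤ p.
Since 1 ≤ k ≤ p, k divides p!; set t = 1 + p!/k. Then xy^t z has p + (p!/k)·k = p + p! copies of a. Now the a-count is p+p! and (b-count)-2 = (p+p!+2)-2 = p+p!, so i+2 ≠ j fails. So xy^t z = a^{p+p!} b^{p+p!+2} ∉ L.
Contradiction. Therefore L is not regular.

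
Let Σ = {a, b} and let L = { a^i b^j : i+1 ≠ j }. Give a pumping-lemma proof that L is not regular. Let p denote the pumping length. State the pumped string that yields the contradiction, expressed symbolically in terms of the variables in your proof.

Suppose for contradiction that L is regular, and let p be the pumping length.
Choose w = a^p b^{p+p!+1}. Since p ≠ (p+p!+1)-1 = p+p!, w ∈ L; and |w| ≥ p.
The pumping lemma gives a decomposition w = xyz where |xy| ≤ p and |y| ≥ 1.
Since the first p symbols of w are all a's and |xy| ≤ p, y lies entirely in the leading a-block: y = a^k for some k with 1 ≤ k ≤ p.
Since 1 ≤ k ≤ p, k divides p!; set t = 1 + p!/k. Then xy^t z has p + (p!/k)·k = p + p! copies of a. Now the a-count is p+p! and (b-count)-1 = (p+p!+1)-1 = p+p!, so i+1 ≠ j fails. So xy^t z = a^{p+p!} b^{p+p!+1} ∉ L.
This contradicts the pumping lemma, so L is not regular.

a^{p+p!} b^{p+p!+1}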